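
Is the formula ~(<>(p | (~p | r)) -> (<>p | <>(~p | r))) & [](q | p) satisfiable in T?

1. ~(<>(p | (~p | r)) -> (<>p | <>(~p | r))) & [](q | p), w0
2. ~(<>(p | (~p | r)) -> (<>p | <>(~p | r))), w0
3. [](q | p), w0
4. <>(p | (~p | r)), w0
5. ~(<>p | <>(~p | r)), w0
6. ~<>p, w0
7. ~<>(~p | r), w0
8. q | p, w0
9. ~p, w0
10. ~(~p | r), w0
11. p, w0
12. ~r, w0
Accessibility: w0Rw0
Branch closes: p and ~p both at w0.
(One branch shown.) All branches close.

Unsatisfiable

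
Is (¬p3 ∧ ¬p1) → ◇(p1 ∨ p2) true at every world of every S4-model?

Not valid

Tableau for the negation ¬((¬p3 ∧ ¬p1) → ◇(p1 ∨ p2)):
1. ¬((¬p3 ∧ ¬p1) → ◇(p1 ∨ p2)), 0
2. ¬p3 ∧ ¬p1, 0
3. ¬◇(p1 ∨ p2), 0
4. ¬p3, 0
5. ¬p1, 0
6. ¬(p1 ∨ p2), 0
7. ¬p2, 0
Accessibility: 0R0
The negation has an open branch (countermodel exists).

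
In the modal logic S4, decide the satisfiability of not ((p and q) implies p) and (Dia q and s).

1. not ((p and q) implies p) and (Dia q and s), u
2. not ((p and q) implies p), u
3. Dia q and s, u
4. p and q, u
5. not p, u
6. Dia q, u
7. s, u
8. p, u
9. q, u
Accessibility: uRu
Branch closes: p and not p both at u.
All branches of the tableau close; one closing branch shown above.

No, unsatisfiable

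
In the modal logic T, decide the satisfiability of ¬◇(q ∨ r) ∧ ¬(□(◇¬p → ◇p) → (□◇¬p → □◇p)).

No, unsatisfiable

1. ¬◇(q ∨ r) ∧ ¬(□(◇¬p → ◇p) → (□◇¬p → □◇p)), 0
2. ¬◇(q ∨ r), 0
3. ¬(□(◇¬p → ◇p) → (□◇¬p → □◇p)), 0
4. □(◇¬p → ◇p), 0
5. ¬(□◇¬p → □◇p), 0
6. □◇¬p, 0
7. ¬□◇p, 0
8. ¬(q ∨ r), 0
9. ¬q, 0
10. ¬r, 0
11. ◇¬p → ◇p, 0
12. ◇¬p, 0
13. ◇p, 0
14. ¬◇p, 1
15. ¬(q ∨ r), 1
16. ¬q, 1
17. ¬r, 1
18. ◇¬p → ◇p, 1
19. ◇¬p, 1
20. ¬p, 1
21. ◇p, 1
22. ¬p, 2
23. ¬(q ∨ r), 2
24. ¬q, 2
25. ¬r, 2
26. ◇¬p → ◇p, 2
27. ◇¬p, 2
28. ◇p, 2
29. p, 3
30. ¬(q ∨ r), 3
31. ¬q, 3
32. ¬r, 3
33. ◇¬p → ◇p, 3
34. ◇¬p, 3
35. ◇p, 3
36. ¬p, 4
37. p, 5
38. ¬p, 5
Accessibility: 0R0, 0R1, 0R2, 0R3, 1R1, 1R4, 1R5, 2R2, 3R3, 4R4, 5R5
Branch closes: p and ¬p both at 5.
All branches of the tableau close; one closing branch shown above.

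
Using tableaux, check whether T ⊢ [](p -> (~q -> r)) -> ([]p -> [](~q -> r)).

Valid in T

Tableau for the negation ~([](p -> (~q -> r)) -> ([]p -> [](~q -> r))):
1. ~([](p -> (~q -> r)) -> ([]p -> [](~q -> r))), w0
2. [](p -> (~q -> r)), w0   [~->-rule on 1]
3. ~([]p -> [](~q -> r)), w0   [~->-rule on 1]
4. []p, w0   [~->-rule on 3]
5. ~[](~q -> r), w0   [~->-rule on 3]
6. p -> (~q -> r), w0   [[]-rule on 2 via w0Rw0]
7. p, w0   [[]-rule on 4 via w0Rw0]
8. ~q -> r, w0   [->-rule on 6 (branches; this branch)]
9. r, w0   [->-rule on 8 (branches; this branch)]
10. ~(~q -> r), w1   [~[]-rule on 5: fresh world w1, w0Rw1]
11. ~q, w1   [~->-rule on 10]
12. ~r, w1   [~->-rule on 10]
13. p -> (~q -> r), w1   [[]-rule on 2 via w0Rw1]
14. p, w1   [[]-rule on 4 via w0Rw1]
15. ~q -> r, w1   [->-rule on 13 (branches; this branch)]
16. r, w1   [->-rule on 15 (branches; this branch)]
Accessibility: w0Rw0, w0Rw1, w1Rw1
Branch closes: r and ~r both at w1.
Every branch of the negation's tableau closes; the branch above is one of them.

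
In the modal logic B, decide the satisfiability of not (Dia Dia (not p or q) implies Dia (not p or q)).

1. not (Dia Dia (not p or q) implies Dia (not p or q)), w0
2. Dia Dia (not p or q), w0
3. not Dia (not p or q), w0
4. not (not p or q), w0
5. p, w0
6. not q, w0
7. Dia (not p or q), w1
8. not (not p or q), w1
9. p, w1
10. not q, w1
11. not p or q, w2
12. q, w2
Accessibility: w0Rw0, w0Rw1, w1Rw0, w1Rw1, w1Rw2, w2Rw1, w2Rw2

Satisfiable (open branch found)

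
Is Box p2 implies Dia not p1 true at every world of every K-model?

Tableau for the negation not (Box p2 implies Dia not p1):
1. not (Box p2 implies Dia not p1), w0
2. Box p2, w0   [neg-implies-rule on 1]
3. not Dia not p1, w0   [neg-implies-rule on 1]
The negation has an open branch (countermodel exists).

Invalid (countermodel exists)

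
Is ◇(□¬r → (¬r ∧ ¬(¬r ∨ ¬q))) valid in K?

Invalid (countermodel exists)

Tableau for the negation ¬◇(□¬r → (¬r ∧ ¬(¬r ∨ ¬q))):
1. ¬◇(□¬r → (¬r ∧ ¬(¬r ∨ ¬q))), 0
The negation has an open branch (countermodel exists).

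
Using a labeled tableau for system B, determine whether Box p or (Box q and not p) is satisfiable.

Satisfiable

1. Box p or (Box q and not p), u
2. Box q and not p, u
3. Box q, u
4. not p, u
5. q, u
Accessibility: uRu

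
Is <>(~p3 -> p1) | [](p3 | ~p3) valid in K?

Yes, valid

Tableau for the negation ~(<>(~p3 -> p1) | [](p3 | ~p3)):
1. ~(<>(~p3 -> p1) | [](p3 | ~p3)), u
2. ~<>(~p3 -> p1), u
3. ~[](p3 | ~p3), u
4. ~(p3 | ~p3), v
5. ~p3, v
6. p3, v
Accessibility: uRv
Branch closes: p3 and ~p3 both at v.
All branches of the negation close; one closing branch shown above.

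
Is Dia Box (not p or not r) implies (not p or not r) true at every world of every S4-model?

Invalid (countermodel exists)

Tableau for the negation not (Dia Box (not p or not r) implies (not p or not r)):
1. not (Dia Box (not p or not r) implies (not p or not r)), 0
2. Dia Box (not p or not r), 0   [neg-implies-rule on 1]
3. not (not p or not r), 0   [neg-implies-rule on 1]
4. p, 0   [neg-or-rule on 3]
5. r, 0   [neg-or-rule on 3]
6. Box (not p or not r), 1   [Dia-rule on 2: fresh world 1, 0R1]
7. not p or not r, 1   [Box-rule on 6 via 1R1]
8. not r, 1   [or-rule on 7 (branches; this branch)]
Accessibility: 0R0, 0R1, 1R1
The negation has an open branch (countermodel exists).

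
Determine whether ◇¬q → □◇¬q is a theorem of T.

Tableau for the negation ¬(◇¬q → □◇¬q):
1. ¬(◇¬q → □◇¬q), u
2. ◇¬q, u
3. ¬□◇¬q, u
4. ¬q, v
5. ¬◇¬q, w
6. q, w
Accessibility: uRu, uRv, uRw, vRv, wRw
The negation has an open branch (countermodel exists).

Invalid (countermodel exists)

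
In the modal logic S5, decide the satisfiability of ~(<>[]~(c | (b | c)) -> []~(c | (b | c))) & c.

Unsatisfiable

1. ~(<>[]~(c | (b | c)) -> []~(c | (b | c))) & c, 0
2. ~(<>[]~(c | (b | c)) -> []~(c | (b | c))), 0   [&-rule on 1]
3. c, 0   [&-rule on 1]
4. <>[]~(c | (b | c)), 0   [~->-rule on 2]
5. ~[]~(c | (b | c)), 0   [~->-rule on 2]
6. []~(c | (b | c)), 1   [<>-rule on 4: fresh world 1, 0R1]
7. ~(c | (b | c)), 0   [[]-rule on 6 via 1R0]
8. ~c, 0   [~|-rule on 7]
9. ~(b | c), 0   [~|-rule on 7]
Accessibility: 0R0, 0R1, 1R0, 1R1
Branch closes: c and ~c both at 0.
Every branch closes; the branch above is one of them.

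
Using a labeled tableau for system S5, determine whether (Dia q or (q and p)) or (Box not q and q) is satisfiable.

1. (Dia q or (q and p)) or (Box not q and q), w0
2. Dia q or (q and p), w0
3. q and p, w0
4. q, w0
5. p, w0
Accessibility: w0Rw0

Satisfiable (open branch found)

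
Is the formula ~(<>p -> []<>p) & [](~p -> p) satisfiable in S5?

Unsatisfiable (every branch closes)

1. ~(<>p -> []<>p) & [](~p -> p), 0
2. ~(<>p -> []<>p), 0   [&-rule on 1]
3. [](~p -> p), 0   [&-rule on 1]
4. <>p, 0   [~->-rule on 2]
5. ~[]<>p, 0   [~->-rule on 2]
6. ~p -> p, 0   [[]-rule on 3 via 0R0]
7. p, 0   [->-rule on 6 (branches; this branch)]
8. p, 1   [<>-rule on 4: fresh world 1, 0R1]
9. ~p -> p, 1   [[]-rule on 3 via 0R1]
10. ~<>p, 2   [~[]-rule on 5: fresh world 2, 0R2]
11. ~p -> p, 2   [[]-rule on 3 via 0R2]
12. ~p, 0   [~<>-rule on 10 via 2R0]
Accessibility: 0R0, 0R1, 0R2, 1R0, 1R1, 1R2, 2R0, 2R1, 2R2
Branch closes: p and ~p both at 0.
(One branch shown.) All branches close.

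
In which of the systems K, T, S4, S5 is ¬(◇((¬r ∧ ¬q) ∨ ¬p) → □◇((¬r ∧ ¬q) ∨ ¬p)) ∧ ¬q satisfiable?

S4-tableau for the formula:
1. ¬(◇((¬r ∧ ¬q) ∨ ¬p) → □◇((¬r ∧ ¬q) ∨ ¬p)) ∧ ¬q, u
2. ¬(◇((¬r ∧ ¬q) ∨ ¬p) → □◇((¬r ∧ ¬q) ∨ ¬p)), u
3. ¬q, u
4. ◇((¬r ∧ ¬q) ∨ ¬p), u
5. ¬□◇((¬r ∧ ¬q) ∨ ¬p), u
6. (¬r ∧ ¬q) ∨ ¬p, v
7. ¬p, v
8. ¬◇((¬r ∧ ¬q) ∨ ¬p), w
9. ¬((¬r ∧ ¬q) ∨ ¬p), w
10. ¬(¬r ∧ ¬q), w
11. p, w
12. q, w
Accessibility: uRu, uRv, uRw, vRv, wRw
Complete open branch: satisfiable in S4, hence also in K, T (this S4-model is also a K-model and a T-model).
S5-tableau for the formula:
1. ¬(◇((¬r ∧ ¬q) ∨ ¬p) → □◇((¬r ∧ ¬q) ∨ ¬p)) ∧ ¬q, u
2. ¬(◇((¬r ∧ ¬q) ∨ ¬p) → □◇((¬r ∧ ¬q) ∨ ¬p)), u
3. ¬q, u
4. ◇((¬r ∧ ¬q) ∨ ¬p), u
5. ¬□◇((¬r ∧ ¬q) ∨ ¬p), u
6. (¬r ∧ ¬q) ∨ ¬p, v
7. ¬r ∧ ¬q, v
8. ¬r, v
9. ¬q, v
10. ¬◇((¬r ∧ ¬q) ∨ ¬p), w
11. ¬((¬r ∧ ¬q) ∨ ¬p), u
12. ¬(¬r ∧ ¬q), u
13. p, u
14. ¬((¬r ∧ ¬q) ∨ ¬p), v
15. ¬(¬r ∧ ¬q), v
16. p, v
17. ¬((¬r ∧ ¬q) ∨ ¬p), w
18. ¬(¬r ∧ ¬q), w
19. p, w
20. r, u
21. q, v
Accessibility: uRu, uRv, uRw, vRu, vRv, vRw, wRu, wRv, wRw
Branch closes: q and ¬q both at v.
Every branch closes (one shown): unsatisfiable in S5.

K, T, S4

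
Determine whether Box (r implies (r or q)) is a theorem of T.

Yes, valid

Tableau for the negation not Box (r implies (r or q)):
1. not Box (r implies (r or q)), u
2. not (r implies (r or q)), v   [neg-Box-rule on 1: fresh world v, uRv]
3. r, v   [neg-implies-rule on 2]
4. not (r or q), v   [neg-implies-rule on 2]
5. not r, v   [neg-or-rule on 4]
6. not q, v   [neg-or-rule on 4]
Accessibility: uRu, uRv, vRv
Branch closes: r and not r both at v.
All branches of the negation close; one closing branch shown above.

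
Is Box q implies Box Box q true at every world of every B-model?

No, not valid

Tableau for the negation not (Box q implies Box Box q):
1. not (Box q implies Box Box q), u
2. Box q, u   [neg-implies-rule on 1]
3. not Box Box q, u   [neg-implies-rule on 1]
4. q, u   [Box-rule on 2 via uRu]
5. not Box q, v   [neg-Box-rule on 3: fresh world v, uRv]
6. q, v   [Box-rule on 2 via uRv]
7. not q, w   [neg-Box-rule on 5: fresh world w, vRw]
Accessibility: uRu, uRv, vRu, vRv, vRw, wRv, wRw
The negation has an open branch (countermodel exists).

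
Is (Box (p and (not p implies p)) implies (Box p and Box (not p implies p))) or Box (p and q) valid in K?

Valid

Tableau for the negation not ((Box (p and (not p implies p)) implies (Box p and Box (not p implies p))) or Box (p and q)):
1. not ((Box (p and (not p implies p)) implies (Box p and Box (not p implies p))) or Box (p and q)), 0
2. not (Box (p and (not p implies p)) implies (Box p and Box (not p implies p))), 0
3. not Box (p and q), 0
4. Box (p and (not p implies p)), 0
5. not (Box p and Box (not p implies p)), 0
6. not Box (not p implies p), 0
7. not (p and q), 1
8. p and (not p implies p), 1
9. p, 1
10. not p implies p, 1
11. not q, 1
12. not (not p implies p), 2
13. not p, 2
14. p and (not p implies p), 2
15. p, 2
16. not p implies p, 2
Accessibility: 0R1, 0R2
Branch closes: p and not p both at 2.
Every branch of the negation's tableau closes; the branch above is one of them.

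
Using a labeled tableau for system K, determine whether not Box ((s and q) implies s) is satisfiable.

1. not Box ((s and q) implies s), 0
2. not ((s and q) implies s), 1
3. s and q, 1
4. not s, 1
5. s, 1
6. q, 1
Accessibility: 0R1
Branch closes: s and not s both at 1.
Every branch closes; the branch above is one of them.

Unsatisfiable (every branch closes)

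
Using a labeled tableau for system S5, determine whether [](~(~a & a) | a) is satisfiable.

Yes, satisfiable

1. [](~(~a & a) | a), u
2. ~(~a & a) | a, u
3. a, u
Accessibility: uRu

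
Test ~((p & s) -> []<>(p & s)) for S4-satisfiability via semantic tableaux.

Satisfiable

1. ~((p & s) -> []<>(p & s)), w0
2. p & s, w0   [~->-rule on 1]
3. ~[]<>(p & s), w0   [~->-rule on 1]
4. p, w0   [&-rule on 2]
5. s, w0   [&-rule on 2]
6. ~<>(p & s), w1   [~[]-rule on 3: fresh world w1, w0Rw1]
7. ~(p & s), w1   [~<>-rule on 6 via w1Rw1]
8. ~s, w1   [~&-rule on 7 (branches; this branch)]
Accessibility: w0Rw0, w0Rw1, w1Rw1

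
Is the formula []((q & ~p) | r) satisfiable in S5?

Satisfiable

1. []((q & ~p) | r), w0
2. (q & ~p) | r, w0
3. r, w0
Accessibility: w0Rw0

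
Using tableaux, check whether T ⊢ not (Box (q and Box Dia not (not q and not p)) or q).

Tableau for the negation Box (q and Box Dia not (not q and not p)) or q:
1. Box (q and Box Dia not (not q and not p)) or q, u
2. q, u
Accessibility: uRu
The negation has an open branch (countermodel exists).

Not valid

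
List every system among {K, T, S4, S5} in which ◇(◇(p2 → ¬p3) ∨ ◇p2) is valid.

T, S4, S5

T-tableau for the negation ¬◇(◇(p2 → ¬p3) ∨ ◇p2):
1. ¬◇(◇(p2 → ¬p3) ∨ ◇p2), w0
2. ¬(◇(p2 → ¬p3) ∨ ◇p2), w0   [¬◇-rule on 1 via w0Rw0]
3. ¬◇(p2 → ¬p3), w0   [¬∨-rule on 2]
4. ¬◇p2, w0   [¬∨-rule on 2]
5. ¬(p2 → ¬p3), w0   [¬◇-rule on 3 via w0Rw0]
6. p2, w0   [¬→-rule on 5]
7. p3, w0   [¬→-rule on 5]
8. ¬p2, w0   [¬◇-rule on 4 via w0Rw0]
Accessibility: w0Rw0
Branch closes: p2 and ¬p2 both at w0.
Every branch closes (one shown): valid in T, hence also in S4, S5 (every theorem of T is a theorem of S4 and S5).
K-tableau for the negation ¬◇(◇(p2 → ¬p3) ∨ ◇p2):
1. ¬◇(◇(p2 → ¬p3) ∨ ◇p2), w0
Complete open branch: countermodel on a K-frame, so not valid in K.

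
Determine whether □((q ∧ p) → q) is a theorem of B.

Tableau for the negation ¬□((q ∧ p) → q):
1. ¬□((q ∧ p) → q), 0
2. ¬((q ∧ p) → q), 1   [¬□-rule on 1: fresh world 1, 0R1]
3. q ∧ p, 1   [¬→-rule on 2]
4. ¬q, 1   [¬→-rule on 2]
5. q, 1   [∧-rule on 3]
6. p, 1   [∧-rule on 3]
Accessibility: 0R0, 0R1, 1R0, 1R1
Branch closes: q and ¬q both at 1.
Every branch of the negation's tableau closes; the branch above is one of them.

Yes, valid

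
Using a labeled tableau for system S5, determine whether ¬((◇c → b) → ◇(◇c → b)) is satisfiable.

Unsatisfiable

1. ¬((◇c → b) → ◇(◇c → b)), w0
2. ◇c → b, w0
3. ¬◇(◇c → b), w0
4. ¬(◇c → b), w0
5. ◇c, w0
6. ¬b, w0
7. ¬◇c, w0
8. ¬c, w0
9. c, w1
10. ¬(◇c → b), w1
11. ◇c, w1
12. ¬b, w1
13. ¬c, w1
Accessibility: w0Rw0, w0Rw1, w1Rw0, w1Rw1
Branch closes: c and ¬c both at w1.
All branches of the tableau close; one closing branch shown above.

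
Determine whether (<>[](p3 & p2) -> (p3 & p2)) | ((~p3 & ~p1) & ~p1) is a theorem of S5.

Tableau for the negation ~((<>[](p3 & p2) -> (p3 & p2)) | ((~p3 & ~p1) & ~p1)):
1. ~((<>[](p3 & p2) -> (p3 & p2)) | ((~p3 & ~p1) & ~p1)), w0
2. ~(<>[](p3 & p2) -> (p3 & p2)), w0
3. ~((~p3 & ~p1) & ~p1), w0
4. <>[](p3 & p2), w0
5. ~(p3 & p2), w0
6. ~(~p3 & ~p1), w0
7. ~p2, w0
8. p1, w0
9. [](p3 & p2), w1
10. p3 & p2, w0
11. p3, w0
12. p2, w0
Accessibility: w0Rw0, w0Rw1, w1Rw0, w1Rw1
Branch closes: p2 and ~p2 both at w0.
All branches of the negation close; one closing branch shown above.

Valid in S5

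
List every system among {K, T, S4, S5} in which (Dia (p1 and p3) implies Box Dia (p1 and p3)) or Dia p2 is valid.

S5

S5-tableau for the negation not ((Dia (p1 and p3) implies Box Dia (p1 and p3)) or Dia p2):
1. not ((Dia (p1 and p3) implies Box Dia (p1 and p3)) or Dia p2), 0
2. not (Dia (p1 and p3) implies Box Dia (p1 and p3)), 0   [neg-or-rule on 1]
3. not Dia p2, 0   [neg-or-rule on 1]
4. Dia (p1 and p3), 0   [neg-implies-rule on 2]
5. not Box Dia (p1 and p3), 0   [neg-implies-rule on 2]
6. not p2, 0   [neg-Dia-rule on 3 via 0R0]
7. p1 and p3, 1   [Dia-rule on 4: fresh world 1, 0R1]
8. p1, 1   [and-rule on 7]
9. p3, 1   [and-rule on 7]
10. not p2, 1   [neg-Dia-rule on 3 via 0R1]
11. not Dia (p1 and p3), 2   [neg-Box-rule on 5: fresh world 2, 0R2]
12. not p2, 2   [neg-Dia-rule on 3 via 0R2]
13. not (p1 and p3), 0   [neg-Dia-rule on 11 via 2R0]
14. not (p1 and p3), 1   [neg-Dia-rule on 11 via 2R1]
15. not (p1 and p3), 2   [neg-Dia-rule on 11 via 2R2]
16. not p3, 0   [neg-and-rule on 13 (branches; this branch)]
17. not p3, 1   [neg-and-rule on 14 (branches; this branch)]
Accessibility: 0R0, 0R1, 0R2, 1R0, 1R1, 1R2, 2R0, 2R1, 2R2
Branch closes: p3 and not p3 both at 1.
Every branch closes (one shown): valid in S5.
S4-tableau for the negation not ((Dia (p1 and p3) implies Box Dia (p1 and p3)) or Dia p2):
1. not ((Dia (p1 and p3) implies Box Dia (p1 and p3)) or Dia p2), 0
2. not (Dia (p1 and p3) implies Box Dia (p1 and p3)), 0   [neg-or-rule on 1]
3. not Dia p2, 0   [neg-or-rule on 1]
4. Dia (p1 and p3), 0   [neg-implies-rule on 2]
5. not Box Dia (p1 and p3), 0   [neg-implies-rule on 2]
6. not p2, 0   [neg-Dia-rule on 3 via 0R0]
7. p1 and p3, 1   [Dia-rule on 4: fresh world 1, 0R1]
8. p1, 1   [and-rule on 7]
9. p3, 1   [and-rule on 7]
10. not p2, 1   [neg-Dia-rule on 3 via 0R1]
11. not Dia (p1 and p3), 2   [neg-Box-rule on 5: fresh world 2, 0R2]
12. not p2, 2   [neg-Dia-rule on 3 via 0R2]
13. not (p1 and p3), 2   [neg-Dia-rule on 11 via 2R2]
14. not p3, 2   [neg-and-rule on 13 (branches; this branch)]
Accessibility: 0R0, 0R1, 0R2, 1R1, 2R2
Complete open branch: countermodel on an S4-frame, so not valid in S4, nor in K, T (the same frame is also a K-frame and a T-frame).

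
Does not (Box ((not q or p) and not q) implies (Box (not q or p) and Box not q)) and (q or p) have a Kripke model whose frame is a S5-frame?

Unsatisfiable (every branch closes)

1. not (Box ((not q or p) and not q) implies (Box (not q or p) and Box not q)) and (q or p), 0
2. not (Box ((not q or p) and not q) implies (Box (not q or p) and Box not q)), 0
3. q or p, 0
4. Box ((not q or p) and not q), 0
5. not (Box (not q or p) and Box not q), 0
6. (not q or p) and not q, 0
7. not q or p, 0
8. not q, 0
9. p, 0
10. not Box (not q or p), 0
11. not (not q or p), 1
12. q, 1
13. not p, 1
14. (not q or p) and not q, 1
15. not q or p, 1
16. not q, 1
Accessibility: 0R0, 0R1, 1R0, 1R1
Branch closes: q and not q both at 1.
Every branch closes; the branch above is one of them.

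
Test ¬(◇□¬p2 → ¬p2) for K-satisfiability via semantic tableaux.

Satisfiable

1. ¬(◇□¬p2 → ¬p2), u
2. ◇□¬p2, u
3. p2, u
4. □¬p2, v
Accessibility: uRv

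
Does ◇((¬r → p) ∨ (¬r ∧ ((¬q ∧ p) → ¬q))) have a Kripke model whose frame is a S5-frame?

Satisfiable (open branch found)

1. ◇((¬r → p) ∨ (¬r ∧ ((¬q ∧ p) → ¬q))), u
2. (¬r → p) ∨ (¬r ∧ ((¬q ∧ p) → ¬q)), v
3. ¬r ∧ ((¬q ∧ p) → ¬q), v
4. ¬r, v
5. (¬q ∧ p) → ¬q, v
6. ¬q, v
Accessibility: uRu, uRv, vRu, vRv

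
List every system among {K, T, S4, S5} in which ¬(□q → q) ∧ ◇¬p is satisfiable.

T-tableau for the formula:
1. ¬(□q → q) ∧ ◇¬p, u
2. ¬(□q → q), u
3. ◇¬p, u
4. □q, u
5. ¬q, u
6. q, u
Accessibility: uRu
Branch closes: q and ¬q both at u.
Every branch closes (one shown): unsatisfiable in T, hence also in S4, S5 (every S4/S5-frame is a T-frame).
K-tableau for the formula:
1. ¬(□q → q) ∧ ◇¬p, u
2. ¬(□q → q), u
3. ◇¬p, u
4. □q, u
5. ¬q, u
6. ¬p, v
7. q, v
Accessibility: uRv
Complete open branch: satisfiable in K.

K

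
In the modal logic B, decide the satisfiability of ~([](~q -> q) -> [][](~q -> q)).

Satisfiable (open branch found)

1. ~([](~q -> q) -> [][](~q -> q)), 0
2. [](~q -> q), 0   [~->-rule on 1]
3. ~[][](~q -> q), 0   [~->-rule on 1]
4. ~q -> q, 0   [[]-rule on 2 via 0R0]
5. q, 0   [->-rule on 4 (branches; this branch)]
6. ~[](~q -> q), 1   [~[]-rule on 3: fresh world 1, 0R1]
7. ~q -> q, 1   [[]-rule on 2 via 0R1]
8. q, 1   [->-rule on 7 (branches; this branch)]
9. ~(~q -> q), 2   [~[]-rule on 6: fresh world 2, 1R2]
10. ~q, 2   [~->-rule on 9]
Accessibility: 0R0, 0R1, 1R0, 1R1, 1R2, 2R1, 2R2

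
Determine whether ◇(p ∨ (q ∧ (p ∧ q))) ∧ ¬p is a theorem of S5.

No, not valid

Tableau for the negation ¬(◇(p ∨ (q ∧ (p ∧ q))) ∧ ¬p):
1. ¬(◇(p ∨ (q ∧ (p ∧ q))) ∧ ¬p), w0
2. p, w0   [¬∧-rule on 1 (branches; this branch)]
Accessibility: w0Rw0
The negation has an open branch (countermodel exists).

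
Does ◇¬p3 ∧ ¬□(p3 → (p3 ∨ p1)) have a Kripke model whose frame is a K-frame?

1. ◇¬p3 ∧ ¬□(p3 → (p3 ∨ p1)), 0
2. ◇¬p3, 0
3. ¬□(p3 → (p3 ∨ p1)), 0
4. ¬p3, 1
5. ¬(p3 → (p3 ∨ p1)), 2
6. p3, 2
7. ¬(p3 ∨ p1), 2
8. ¬p3, 2
9. ¬p1, 2
Accessibility: 0R1, 0R2
Branch closes: p3 and ¬p3 both at 2.
Every branch closes; the branch above is one of them.

Unsatisfiable (every branch closes)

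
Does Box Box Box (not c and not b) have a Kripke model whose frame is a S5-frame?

1. Box Box Box (not c and not b), w0
2. Box Box (not c and not b), w0   [Box-rule on 1 via w0Rw0]
3. Box (not c and not b), w0   [Box-rule on 2 via w0Rw0]
4. not c and not b, w0   [Box-rule on 3 via w0Rw0]
5. not c, w0   [and-rule on 4]
6. not b, w0   [and-rule on 4]
Accessibility: w0Rw0

Satisfiable (open branch found)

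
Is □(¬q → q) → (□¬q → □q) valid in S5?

Valid in S5

Tableau for the negation ¬(□(¬q → q) → (□¬q → □q)):
1. ¬(□(¬q → q) → (□¬q → □q)), 0
2. □(¬q → q), 0
3. ¬(□¬q → □q), 0
4. □¬q, 0
5. ¬□q, 0
6. ¬q → q, 0
7. ¬q, 0
8. q, 0
Accessibility: 0R0
Branch closes: q and ¬q both at 0.
Every branch of the negation's tableau closes; the branch above is one of them.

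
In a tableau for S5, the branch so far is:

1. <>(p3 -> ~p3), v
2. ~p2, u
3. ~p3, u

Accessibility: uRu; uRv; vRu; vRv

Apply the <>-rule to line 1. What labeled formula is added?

a fresh world w with vRw, and p3 -> ~p3 at w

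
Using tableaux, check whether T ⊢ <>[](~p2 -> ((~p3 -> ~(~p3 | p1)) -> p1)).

Invalid (countermodel exists)

Tableau for the negation ~<>[](~p2 -> ((~p3 -> ~(~p3 | p1)) -> p1)):
1. ~<>[](~p2 -> ((~p3 -> ~(~p3 | p1)) -> p1)), 0
2. ~[](~p2 -> ((~p3 -> ~(~p3 | p1)) -> p1)), 0
3. ~(~p2 -> ((~p3 -> ~(~p3 | p1)) -> p1)), 1
4. ~p2, 1
5. ~((~p3 -> ~(~p3 | p1)) -> p1), 1
6. ~p3 -> ~(~p3 | p1), 1
7. ~p1, 1
8. ~[](~p2 -> ((~p3 -> ~(~p3 | p1)) -> p1)), 1
9. ~(~p3 | p1), 1
10. p3, 1
11. ~(~p2 -> ((~p3 -> ~(~p3 | p1)) -> p1)), 2
12. ~p2, 2
13. ~((~p3 -> ~(~p3 | p1)) -> p1), 2
14. ~p3 -> ~(~p3 | p1), 2
15. ~p1, 2
16. ~(~p3 | p1), 2
17. p3, 2
Accessibility: 0R0, 0R1, 1R1, 1R2, 2R2
The negation has an open branch (countermodel exists).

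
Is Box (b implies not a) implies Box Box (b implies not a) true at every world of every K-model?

Not valid

Tableau for the negation not (Box (b implies not a) implies Box Box (b implies not a)):
1. not (Box (b implies not a) implies Box Box (b implies not a)), 0
2. Box (b implies not a), 0
3. not Box Box (b implies not a), 0
4. not Box (b implies not a), 1
5. b implies not a, 1
6. not a, 1
7. not (b implies not a), 2
8. b, 2
9. a, 2
Accessibility: 0R1, 1R2
The negation has an open branch (countermodel exists).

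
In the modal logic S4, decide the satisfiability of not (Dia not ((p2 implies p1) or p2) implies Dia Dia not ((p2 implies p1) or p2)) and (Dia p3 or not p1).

Unsatisfiable

1. not (Dia not ((p2 implies p1) or p2) implies Dia Dia not ((p2 implies p1) or p2)) and (Dia p3 or not p1), 0
2. not (Dia not ((p2 implies p1) or p2) implies Dia Dia not ((p2 implies p1) or p2)), 0
3. Dia p3 or not p1, 0
4. Dia not ((p2 implies p1) or p2), 0
5. not Dia Dia not ((p2 implies p1) or p2), 0
6. not Dia not ((p2 implies p1) or p2), 0
7. (p2 implies p1) or p2, 0
8. not p1, 0
9. p2 implies p1, 0
10. not p2, 0
11. not ((p2 implies p1) or p2), 1
12. not (p2 implies p1), 1
13. not p2, 1
14. p2, 1
15. not p1, 1
Accessibility: 0R0, 0R1, 1R1
Branch closes: p2 and not p2 both at 1.
Every branch closes; the branch above is one of them.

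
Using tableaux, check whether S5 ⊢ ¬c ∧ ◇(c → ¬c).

Tableau for the negation ¬(¬c ∧ ◇(c → ¬c)):
1. ¬(¬c ∧ ◇(c → ¬c)), w0
2. ¬◇(c → ¬c), w0
3. ¬(c → ¬c), w0
4. c, w0
Accessibility: w0Rw0
The negation has an open branch (countermodel exists).

Invalid (countermodel exists)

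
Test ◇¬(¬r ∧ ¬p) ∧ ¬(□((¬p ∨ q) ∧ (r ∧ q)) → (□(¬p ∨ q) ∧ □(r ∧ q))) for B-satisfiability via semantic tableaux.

1. ◇¬(¬r ∧ ¬p) ∧ ¬(□((¬p ∨ q) ∧ (r ∧ q)) → (□(¬p ∨ q) ∧ □(r ∧ q))), w0
2. ◇¬(¬r ∧ ¬p), w0
3. ¬(□((¬p ∨ q) ∧ (r ∧ q)) → (□(¬p ∨ q) ∧ □(r ∧ q))), w0
4. □((¬p ∨ q) ∧ (r ∧ q)), w0
5. ¬(□(¬p ∨ q) ∧ □(r ∧ q)), w0
6. (¬p ∨ q) ∧ (r ∧ q), w0
7. ¬p ∨ q, w0
8. r ∧ q, w0
9. r, w0
10. q, w0
11. ¬□(r ∧ q), w0
12. ¬(¬r ∧ ¬p), w1
13. (¬p ∨ q) ∧ (r ∧ q), w1
14. ¬p ∨ q, w1
15. r ∧ q, w1
16. r, w1
17. q, w1
18. p, w1
19. ¬(r ∧ q), w2
20. (¬p ∨ q) ∧ (r ∧ q), w2
21. ¬p ∨ q, w2
22. r ∧ q, w2
23. r, w2
24. q, w2
25. ¬q, w2
Accessibility: w0Rw0, w0Rw1, w0Rw2, w1Rw0, w1Rw1, w2Rw0, w2Rw2
Branch closes: q and ¬q both at w2.
Every branch closes; the branch above is one of them.

Unsatisfiable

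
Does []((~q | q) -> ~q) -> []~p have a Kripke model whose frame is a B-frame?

1. []((~q | q) -> ~q) -> []~p, u
2. []~p, u
3. ~p, u
Accessibility: uRu

Satisfiable (open branch found)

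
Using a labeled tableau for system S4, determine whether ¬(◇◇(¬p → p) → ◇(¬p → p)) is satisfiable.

No, unsatisfiable

1. ¬(◇◇(¬p → p) → ◇(¬p → p)), 0
2. ◇◇(¬p → p), 0   [¬→-rule on 1]
3. ¬◇(¬p → p), 0   [¬→-rule on 1]
4. ¬(¬p → p), 0   [¬◇-rule on 3 via 0R0]
5. ¬p, 0   [¬→-rule on 4]
6. ◇(¬p → p), 1   [◇-rule on 2: fresh world 1, 0R1]
7. ¬(¬p → p), 1   [¬◇-rule on 3 via 0R1]
8. ¬p, 1   [¬→-rule on 7]
9. ¬p → p, 2   [◇-rule on 6: fresh world 2, 1R2]
10. ¬(¬p → p), 2   [¬◇-rule on 3 via 0R2]
11. ¬p, 2   [¬→-rule on 10]
12. p, 2   [→-rule on 9 (branches; this branch)]
Accessibility: 0R0, 0R1, 0R2, 1R1, 1R2, 2R2
Branch closes: p and ¬p both at 2.
Every branch closes; the branch above is one of them.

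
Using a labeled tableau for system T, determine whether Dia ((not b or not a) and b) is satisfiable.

Yes, satisfiable

1. Dia ((not b or not a) and b), 0
2. (not b or not a) and b, 1   [Dia-rule on 1: fresh world 1, 0R1]
3. not b or not a, 1   [and-rule on 2]
4. b, 1   [and-rule on 2]
5. not a, 1   [or-rule on 3 (branches; this branch)]
Accessibility: 0R0, 0R1, 1R1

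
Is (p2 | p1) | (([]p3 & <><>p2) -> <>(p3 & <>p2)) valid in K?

Tableau for the negation ~((p2 | p1) | (([]p3 & <><>p2) -> <>(p3 & <>p2))):
1. ~((p2 | p1) | (([]p3 & <><>p2) -> <>(p3 & <>p2))), 0
2. ~(p2 | p1), 0   [~|-rule on 1]
3. ~(([]p3 & <><>p2) -> <>(p3 & <>p2)), 0   [~|-rule on 1]
4. ~p2, 0   [~|-rule on 2]
5. ~p1, 0   [~|-rule on 2]
6. []p3 & <><>p2, 0   [~->-rule on 3]
7. ~<>(p3 & <>p2), 0   [~->-rule on 3]
8. []p3, 0   [&-rule on 6]
9. <><>p2, 0   [&-rule on 6]
10. <>p2, 1   [<>-rule on 9: fresh world 1, 0R1]
11. ~(p3 & <>p2), 1   [~<>-rule on 7 via 0R1]
12. p3, 1   [[]-rule on 8 via 0R1]
13. ~<>p2, 1   [~&-rule on 11 (branches; this branch)]
14. p2, 2   [<>-rule on 10: fresh world 2, 1R2]
15. ~p2, 2   [~<>-rule on 13 via 1R2]
Accessibility: 0R1, 1R2
Branch closes: p2 and ~p2 both at 2.
Every branch of the negation's tableau closes; the branch above is one of them.

Valid in K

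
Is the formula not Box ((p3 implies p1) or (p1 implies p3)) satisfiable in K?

1. not Box ((p3 implies p1) or (p1 implies p3)), w0
2. not ((p3 implies p1) or (p1 implies p3)), w1
3. not (p3 implies p1), w1
4. not (p1 implies p3), w1
5. p3, w1
6. not p1, w1
7. p1, w1
8. not p3, w1
Accessibility: w0Rw1
Branch closes: p1 and not p1 both at w1.
(One branch shown.) All branches close.

Unsatisfiable (every branch closes)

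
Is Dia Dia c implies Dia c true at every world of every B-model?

Tableau for the negation not (Dia Dia c implies Dia c):
1. not (Dia Dia c implies Dia c), w0
2. Dia Dia c, w0
3. not Dia c, w0
4. not c, w0
5. Dia c, w1
6. not c, w1
7. c, w2
Accessibility: w0Rw0, w0Rw1, w1Rw0, w1Rw1, w1Rw2, w2Rw1, w2Rw2
The negation has an open branch (countermodel exists).

No, not valid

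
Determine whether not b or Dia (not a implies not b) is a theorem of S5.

Tableau for the negation not (not b or Dia (not a implies not b)):
1. not (not b or Dia (not a implies not b)), u
2. b, u
3. not Dia (not a implies not b), u
4. not (not a implies not b), u
5. not a, u
Accessibility: uRu
The negation has an open branch (countermodel exists).

Invalid (countermodel exists)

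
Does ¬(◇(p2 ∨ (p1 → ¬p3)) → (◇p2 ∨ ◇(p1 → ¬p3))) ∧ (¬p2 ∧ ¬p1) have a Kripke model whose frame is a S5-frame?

Unsatisfiable

1. ¬(◇(p2 ∨ (p1 → ¬p3)) → (◇p2 ∨ ◇(p1 → ¬p3))) ∧ (¬p2 ∧ ¬p1), u
2. ¬(◇(p2 ∨ (p1 → ¬p3)) → (◇p2 ∨ ◇(p1 → ¬p3))), u
3. ¬p2 ∧ ¬p1, u
4. ◇(p2 ∨ (p1 → ¬p3)), u
5. ¬(◇p2 ∨ ◇(p1 → ¬p3)), u
6. ¬p2, u
7. ¬p1, u
8. ¬◇p2, u
9. ¬◇(p1 → ¬p3), u
10. ¬(p1 → ¬p3), u
11. p1, u
12. p3, u
Accessibility: uRu
Branch closes: p1 and ¬p1 both at u.
Every branch closes; the branch above is one of them.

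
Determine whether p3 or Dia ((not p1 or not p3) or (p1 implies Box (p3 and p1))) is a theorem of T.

Yes, valid

Tableau for the negation not (p3 or Dia ((not p1 or not p3) or (p1 implies Box (p3 and p1)))):
1. not (p3 or Dia ((not p1 or not p3) or (p1 implies Box (p3 and p1)))), w0
2. not p3, w0
3. not Dia ((not p1 or not p3) or (p1 implies Box (p3 and p1))), w0
4. not ((not p1 or not p3) or (p1 implies Box (p3 and p1))), w0
5. not (not p1 or not p3), w0
6. not (p1 implies Box (p3 and p1)), w0
7. p1, w0
8. p3, w0
Accessibility: w0Rw0
Branch closes: p3 and not p3 both at w0.
All branches of the negation close; one closing branch shown above.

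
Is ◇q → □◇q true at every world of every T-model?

No, not valid

Tableau for the negation ¬(◇q → □◇q):
1. ¬(◇q → □◇q), 0
2. ◇q, 0
3. ¬□◇q, 0
4. q, 1
5. ¬◇q, 2
6. ¬q, 2
Accessibility: 0R0, 0R1, 0R2, 1R1, 2R2
The negation has an open branch (countermodel exists).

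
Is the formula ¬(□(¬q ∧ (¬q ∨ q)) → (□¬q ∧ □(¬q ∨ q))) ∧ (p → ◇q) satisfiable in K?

1. ¬(□(¬q ∧ (¬q ∨ q)) → (□¬q ∧ □(¬q ∨ q))) ∧ (p → ◇q), 0
2. ¬(□(¬q ∧ (¬q ∨ q)) → (□¬q ∧ □(¬q ∨ q))), 0
3. p → ◇q, 0
4. □(¬q ∧ (¬q ∨ q)), 0
5. ¬(□¬q ∧ □(¬q ∨ q)), 0
6. ◇q, 0
7. ¬□(¬q ∨ q), 0
8. q, 1
9. ¬q ∧ (¬q ∨ q), 1
10. ¬q, 1
11. ¬q ∨ q, 1
Accessibility: 0R1
Branch closes: q and ¬q both at 1.
Every branch closes; the branch above is one of them.

No, unsatisfiable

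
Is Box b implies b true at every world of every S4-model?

Tableau for the negation not (Box b implies b):
1. not (Box b implies b), w0
2. Box b, w0
3. not b, w0
4. b, w0
Accessibility: w0Rw0
Branch closes: b and not b both at w0.
All branches of the negation close; one closing branch shown above.

Valid in S4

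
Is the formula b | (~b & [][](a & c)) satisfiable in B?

Yes, satisfiable

1. b | (~b & [][](a & c)), w0
2. ~b & [][](a & c), w0
3. ~b, w0
4. [][](a & c), w0
5. [](a & c), w0
6. a & c, w0
7. a, w0
8. c, w0
Accessibility: w0Rw0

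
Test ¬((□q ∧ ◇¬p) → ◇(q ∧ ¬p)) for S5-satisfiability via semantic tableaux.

No, unsatisfiable

1. ¬((□q ∧ ◇¬p) → ◇(q ∧ ¬p)), w0
2. □q ∧ ◇¬p, w0
3. ¬◇(q ∧ ¬p), w0
4. □q, w0
5. ◇¬p, w0
6. ¬(q ∧ ¬p), w0
7. q, w0
8. p, w0
9. ¬p, w1
10. ¬(q ∧ ¬p), w1
11. q, w1
12. p, w1
Accessibility: w0Rw0, w0Rw1, w1Rw0, w1Rw1
Branch closes: p and ¬p both at w1.
(One branch shown.) All branches close.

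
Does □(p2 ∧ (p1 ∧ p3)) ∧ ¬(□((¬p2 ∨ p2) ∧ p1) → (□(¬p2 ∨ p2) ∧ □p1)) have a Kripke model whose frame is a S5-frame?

1. □(p2 ∧ (p1 ∧ p3)) ∧ ¬(□((¬p2 ∨ p2) ∧ p1) → (□(¬p2 ∨ p2) ∧ □p1)), u
2. □(p2 ∧ (p1 ∧ p3)), u
3. ¬(□((¬p2 ∨ p2) ∧ p1) → (□(¬p2 ∨ p2) ∧ □p1)), u
4. □((¬p2 ∨ p2) ∧ p1), u
5. ¬(□(¬p2 ∨ p2) ∧ □p1), u
6. p2 ∧ (p1 ∧ p3), u
7. p2, u
8. p1 ∧ p3, u
9. p1, u
10. p3, u
11. (¬p2 ∨ p2) ∧ p1, u
12. ¬p2 ∨ p2, u
13. ¬□p1, u
14. ¬p1, v
15. p2 ∧ (p1 ∧ p3), v
16. p2, v
17. p1 ∧ p3, v
18. p1, v
19. p3, v
Accessibility: uRu, uRv, vRu, vRv
Branch closes: p1 and ¬p1 both at v.
Every branch closes; the branch above is one of them.

Unsatisfiable (every branch closes)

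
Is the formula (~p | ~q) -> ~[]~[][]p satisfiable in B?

1. (~p | ~q) -> ~[]~[][]p, 0
2. ~[]~[][]p, 0
3. [][]p, 1
4. []p, 0
5. []p, 1
6. p, 0
7. p, 1
Accessibility: 0R0, 0R1, 1R0, 1R1

Yes, satisfiable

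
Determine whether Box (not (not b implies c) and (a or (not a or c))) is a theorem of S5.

Tableau for the negation not Box (not (not b implies c) and (a or (not a or c))):
1. not Box (not (not b implies c) and (a or (not a or c))), w0
2. not (not (not b implies c) and (a or (not a or c))), w1   [neg-Box-rule on 1: fresh world w1, w0Rw1]
3. not b implies c, w1   [neg-and-rule on 2 (branches; this branch)]
4. c, w1   [implies-rule on 3 (branches; this branch)]
Accessibility: w0Rw0, w0Rw1, w1Rw0, w1Rw1
The negation has an open branch (countermodel exists).

Not valid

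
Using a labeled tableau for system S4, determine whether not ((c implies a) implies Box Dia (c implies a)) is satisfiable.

Satisfiable (open branch found)

1. not ((c implies a) implies Box Dia (c implies a)), u
2. c implies a, u   [neg-implies-rule on 1]
3. not Box Dia (c implies a), u   [neg-implies-rule on 1]
4. a, u   [implies-rule on 2 (branches; this branch)]
5. not Dia (c implies a), v   [neg-Box-rule on 3: fresh world v, uRv]
6. not (c implies a), v   [neg-Dia-rule on 5 via vRv]
7. c, v   [neg-implies-rule on 6]
8. not a, v   [neg-implies-rule on 6]
Accessibility: uRu, uRv, vRv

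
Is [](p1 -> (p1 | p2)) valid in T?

Valid

Tableau for the negation ~[](p1 -> (p1 | p2)):
1. ~[](p1 -> (p1 | p2)), u
2. ~(p1 -> (p1 | p2)), v
3. p1, v
4. ~(p1 | p2), v
5. ~p1, v
6. ~p2, v
Accessibility: uRu, uRv, vRv
Branch closes: p1 and ~p1 both at v.
Every branch of the negation's tableau closes; the branch above is one of them.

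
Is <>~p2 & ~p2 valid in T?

Tableau for the negation ~(<>~p2 & ~p2):
1. ~(<>~p2 & ~p2), 0
2. p2, 0
Accessibility: 0R0
The negation has an open branch (countermodel exists).

No, not valid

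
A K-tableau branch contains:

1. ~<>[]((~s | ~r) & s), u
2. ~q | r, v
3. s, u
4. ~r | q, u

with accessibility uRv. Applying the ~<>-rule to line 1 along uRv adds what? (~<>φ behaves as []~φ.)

~<>φ behaves as []~φ: propagate the negated body to each accessible world.

~[]((~s | ~r) & s), v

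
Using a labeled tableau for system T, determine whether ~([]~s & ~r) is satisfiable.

Satisfiable

1. ~([]~s & ~r), u
2. r, u
Accessibility: uRu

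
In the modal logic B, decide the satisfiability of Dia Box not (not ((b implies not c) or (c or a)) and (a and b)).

1. Dia Box not (not ((b implies not c) or (c or a)) and (a and b)), 0
2. Box not (not ((b implies not c) or (c or a)) and (a and b)), 1
3. not (not ((b implies not c) or (c or a)) and (a and b)), 0
4. not (not ((b implies not c) or (c or a)) and (a and b)), 1
5. not (a and b), 0
6. not (a and b), 1
7. not b, 0
8. not b, 1
Accessibility: 0R0, 0R1, 1R0, 1R1

Satisfiable (open branch found)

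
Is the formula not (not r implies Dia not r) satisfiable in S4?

1. not (not r implies Dia not r), u
2. not r, u   [neg-implies-rule on 1]
3. not Dia not r, u   [neg-implies-rule on 1]
4. r, u   [neg-Dia-rule on 3 via uRu]
Accessibility: uRu
Branch closes: r and not r both at u.
(One branch shown.) All branches close.

Unsatisfiable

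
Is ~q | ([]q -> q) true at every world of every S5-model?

Tableau for the negation ~(~q | ([]q -> q)):
1. ~(~q | ([]q -> q)), 0
2. q, 0   [~|-rule on 1]
3. ~([]q -> q), 0   [~|-rule on 1]
4. []q, 0   [~->-rule on 3]
5. ~q, 0   [~->-rule on 3]
Accessibility: 0R0
Branch closes: q and ~q both at 0.
All branches of the negation close; one closing branch shown above.

Valid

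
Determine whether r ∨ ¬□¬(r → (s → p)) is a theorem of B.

Yes, valid

Tableau for the negation ¬(r ∨ ¬□¬(r → (s → p))):
1. ¬(r ∨ ¬□¬(r → (s → p))), 0
2. ¬r, 0
3. □¬(r → (s → p)), 0
4. ¬(r → (s → p)), 0
5. r, 0
6. ¬(s → p), 0
Accessibility: 0R0
Branch closes: r and ¬r both at 0.
Every branch of the negation's tableau closes; the branch above is one of them.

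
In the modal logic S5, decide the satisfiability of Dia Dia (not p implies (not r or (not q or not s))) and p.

Yes, satisfiable

1. Dia Dia (not p implies (not r or (not q or not s))) and p, w0
2. Dia Dia (not p implies (not r or (not q or not s))), w0
3. p, w0
4. Dia (not p implies (not r or (not q or not s))), w1
5. not p implies (not r or (not q or not s)), w2
6. not r or (not q or not s), w2
7. not q or not s, w2
8. not s, w2
Accessibility: w0Rw0, w0Rw1, w0Rw2, w1Rw0, w1Rw1, w1Rw2, w2Rw0, w2Rw1, w2Rw2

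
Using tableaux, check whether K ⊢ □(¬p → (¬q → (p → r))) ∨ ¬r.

Yes, valid

Tableau for the negation ¬(□(¬p → (¬q → (p → r))) ∨ ¬r):
1. ¬(□(¬p → (¬q → (p → r))) ∨ ¬r), u
2. ¬□(¬p → (¬q → (p → r))), u   [¬∨-rule on 1]
3. r, u   [¬∨-rule on 1]
4. ¬(¬p → (¬q → (p → r))), v   [¬□-rule on 2: fresh world v, uRv]
5. ¬p, v   [¬→-rule on 4]
6. ¬(¬q → (p → r)), v   [¬→-rule on 4]
7. ¬q, v   [¬→-rule on 6]
8. ¬(p → r), v   [¬→-rule on 6]
9. p, v   [¬→-rule on 8]
10. ¬r, v   [¬→-rule on 8]
Accessibility: uRv
Branch closes: p and ¬p both at v.
All branches of the negation close; one closing branch shown above.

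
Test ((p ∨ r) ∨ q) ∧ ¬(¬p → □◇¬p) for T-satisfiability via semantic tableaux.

1. ((p ∨ r) ∨ q) ∧ ¬(¬p → □◇¬p), 0
2. (p ∨ r) ∨ q, 0   [∧-rule on 1]
3. ¬(¬p → □◇¬p), 0   [∧-rule on 1]
4. ¬p, 0   [¬→-rule on 3]
5. ¬□◇¬p, 0   [¬→-rule on 3]
6. q, 0   [∨-rule on 2 (branches; this branch)]
7. ¬◇¬p, 1   [¬□-rule on 5: fresh world 1, 0R1]
8. p, 1   [¬◇-rule on 7 via 1R1]
Accessibility: 0R0, 0R1, 1R1

Satisfiable (open branch found)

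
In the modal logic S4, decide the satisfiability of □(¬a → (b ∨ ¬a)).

Satisfiable (open branch found)

1. □(¬a → (b ∨ ¬a)), 0
2. ¬a → (b ∨ ¬a), 0
3. b ∨ ¬a, 0
4. ¬a, 0
Accessibility: 0R0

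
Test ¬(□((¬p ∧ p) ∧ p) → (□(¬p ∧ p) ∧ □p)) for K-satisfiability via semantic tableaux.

1. ¬(□((¬p ∧ p) ∧ p) → (□(¬p ∧ p) ∧ □p)), 0
2. □((¬p ∧ p) ∧ p), 0
3. ¬(□(¬p ∧ p) ∧ □p), 0
4. ¬□(¬p ∧ p), 0
5. ¬(¬p ∧ p), 1
6. (¬p ∧ p) ∧ p, 1
7. ¬p ∧ p, 1
8. p, 1
9. ¬p, 1
Accessibility: 0R1
Branch closes: p and ¬p both at 1.
(One branch shown.) All branches close.

No, unsatisfiable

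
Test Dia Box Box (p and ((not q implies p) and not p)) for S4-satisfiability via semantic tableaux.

1. Dia Box Box (p and ((not q implies p) and not p)), w0
2. Box Box (p and ((not q implies p) and not p)), w1   [Dia-rule on 1: fresh world w1, w0Rw1]
3. Box (p and ((not q implies p) and not p)), w1   [Box-rule on 2 via w1Rw1]
4. p and ((not q implies p) and not p), w1   [Box-rule on 3 via w1Rw1]
5. p, w1   [and-rule on 4]
6. (not q implies p) and not p, w1   [and-rule on 4]
7. not q implies p, w1   [and-rule on 6]
8. not p, w1   [and-rule on 6]
Accessibility: w0Rw0, w0Rw1, w1Rw1
Branch closes: p and not p both at w1.
(One branch shown.) All branches close.

Unsatisfiable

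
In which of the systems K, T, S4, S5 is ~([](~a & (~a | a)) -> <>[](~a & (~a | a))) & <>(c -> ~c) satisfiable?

K-tableau for the formula:
1. ~([](~a & (~a | a)) -> <>[](~a & (~a | a))) & <>(c -> ~c), u
2. ~([](~a & (~a | a)) -> <>[](~a & (~a | a))), u
3. <>(c -> ~c), u
4. [](~a & (~a | a)), u
5. ~<>[](~a & (~a | a)), u
6. c -> ~c, v
7. ~a & (~a | a), v
8. ~a, v
9. ~a | a, v
10. ~[](~a & (~a | a)), v
11. ~c, v
12. ~(~a & (~a | a)), w
13. a, w
Accessibility: uRv, vRw
Complete open branch: satisfiable in K.
T-tableau for the formula:
1. ~([](~a & (~a | a)) -> <>[](~a & (~a | a))) & <>(c -> ~c), u
2. ~([](~a & (~a | a)) -> <>[](~a & (~a | a))), u
3. <>(c -> ~c), u
4. [](~a & (~a | a)), u
5. ~<>[](~a & (~a | a)), u
6. ~a & (~a | a), u
7. ~a, u
8. ~a | a, u
9. ~[](~a & (~a | a)), u
10. c -> ~c, v
11. ~a & (~a | a), v
12. ~a, v
13. ~a | a, v
14. ~[](~a & (~a | a)), v
15. ~c, v
16. ~(~a & (~a | a)), w
17. ~a & (~a | a), w
18. ~a, w
19. ~a | a, w
20. ~[](~a & (~a | a)), w
21. ~(~a | a), w
22. a, w
Accessibility: uRu, uRv, uRw, vRv, wRw
Branch closes: a and ~a both at w.
Every branch closes (one shown): unsatisfiable in T, hence also in S4, S5 (every S4/S5-frame is a T-frame).

K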